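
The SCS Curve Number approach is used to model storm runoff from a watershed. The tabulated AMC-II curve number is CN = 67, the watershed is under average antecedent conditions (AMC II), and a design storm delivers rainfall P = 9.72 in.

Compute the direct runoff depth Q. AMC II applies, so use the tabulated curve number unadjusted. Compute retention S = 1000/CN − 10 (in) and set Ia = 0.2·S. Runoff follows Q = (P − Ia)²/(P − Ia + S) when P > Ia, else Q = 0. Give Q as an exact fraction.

CN(II) = 67; AMC II needs no correction.
Retention S: 1000/CN − 10 with CN=67.000 → S = 330/67 ≈ 4.925 in
Ia = 0.2S: 0.2·4.925 = 0.985 in (exactly 66/67)
Excess rainfall: 9.720 − 0.985 = 8.735 in; P > Ia so Q > 0
Runoff Q = (P−Ia)²/(P−Ia+S) = (8.735)²/(8.735+4.925) = 71355387/12775225 ≈ 5.585 in

Q = 71355387/12775225 in ≈ 5.585 in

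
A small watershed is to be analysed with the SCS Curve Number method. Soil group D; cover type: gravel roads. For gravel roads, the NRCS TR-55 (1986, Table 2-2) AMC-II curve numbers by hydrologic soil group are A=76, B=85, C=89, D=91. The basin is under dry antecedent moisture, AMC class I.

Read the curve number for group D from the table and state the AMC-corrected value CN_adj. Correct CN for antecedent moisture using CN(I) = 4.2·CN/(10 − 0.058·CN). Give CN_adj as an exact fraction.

CN_adj = 63700/787 ≈ 80.940

NRCS table: gravel roads, soil group D → CN(II) = 91
CN(I) from CN(II)=91: (4.2·91)/(10 − 0.058·91) = 63700/787 ≈ 80.940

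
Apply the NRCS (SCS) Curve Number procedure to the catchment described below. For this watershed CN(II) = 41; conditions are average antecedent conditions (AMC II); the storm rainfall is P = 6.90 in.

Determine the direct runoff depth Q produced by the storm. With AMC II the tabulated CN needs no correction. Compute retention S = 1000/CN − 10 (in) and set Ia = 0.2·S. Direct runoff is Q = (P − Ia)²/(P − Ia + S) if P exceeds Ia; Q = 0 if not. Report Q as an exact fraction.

Q = 2719201/3095090 in ≈ 0.879 in

Average conditions: CN = 41 (no AMC adjustment).
Max retention: S = 1000/41 − 10 = 590/41 in (≈ 14.390 in)
Ia = 0.2·(590/41) = 118/41 in ≈ 2.878 in
P − Ia = 6.900 − 2.878 = 1649/410 ≈ 4.022 in (> 0, runoff occurs)
Q: (1649/410)² ÷ (7549/410) = 2719201/3095090 in (≈ 0.879 in)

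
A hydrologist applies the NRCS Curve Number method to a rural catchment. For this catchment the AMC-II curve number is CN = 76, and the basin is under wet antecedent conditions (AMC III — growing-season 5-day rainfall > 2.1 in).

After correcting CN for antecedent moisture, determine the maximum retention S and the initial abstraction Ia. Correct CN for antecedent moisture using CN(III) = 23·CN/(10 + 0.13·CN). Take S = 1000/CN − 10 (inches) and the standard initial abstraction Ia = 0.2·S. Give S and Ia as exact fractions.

CN(III) from CN(II)=76: (23·76)/(10 + 0.13·76) = 43700/497 ≈ 87.928
Retention S: 1000/CN − 10 with CN=87.928 → S = 600/437 ≈ 1.373 in
Initial abstraction Ia = S/5 = (600/437)/5 = 120/437 ≈ 0.275 in

S = 600/437 in ≈ 1.373 in; Ia = 120/437 in ≈ 0.275 in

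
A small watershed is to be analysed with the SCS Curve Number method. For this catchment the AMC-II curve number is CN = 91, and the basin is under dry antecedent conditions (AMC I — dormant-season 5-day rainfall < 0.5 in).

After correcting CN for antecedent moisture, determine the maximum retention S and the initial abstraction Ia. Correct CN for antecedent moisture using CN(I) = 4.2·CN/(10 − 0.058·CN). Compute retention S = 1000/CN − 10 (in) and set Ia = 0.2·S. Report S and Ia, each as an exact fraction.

S = 1500/637 in ≈ 2.355 in; Ia = 300/637 in ≈ 0.471 in

CN(I) from CN(II)=91: (4.2·91)/(10 − 0.058·91) = 63700/787 ≈ 80.940
S = 1000/(63700/787) − 10 = 1500/637 in ≈ 2.355 in
Ia = 0.2S: 0.2·2.355 = 0.471 in (exactly 300/637)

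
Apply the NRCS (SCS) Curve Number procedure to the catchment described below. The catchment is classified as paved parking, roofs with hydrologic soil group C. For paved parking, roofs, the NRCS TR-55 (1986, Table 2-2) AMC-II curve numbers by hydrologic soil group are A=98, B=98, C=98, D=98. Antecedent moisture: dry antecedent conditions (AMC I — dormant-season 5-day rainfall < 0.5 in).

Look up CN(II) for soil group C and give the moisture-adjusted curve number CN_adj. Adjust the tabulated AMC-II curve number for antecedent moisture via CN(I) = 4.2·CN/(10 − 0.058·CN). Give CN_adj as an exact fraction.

CN_adj = 102900/1079 ≈ 95.366

NRCS table: paved parking, roofs, soil group C → CN(II) = 98
Dry (AMC I): CN(I) = 4.2·98/(10 − 0.058·98) = (2058/5)/(1079/250) = 102900/1079 ≈ 95.366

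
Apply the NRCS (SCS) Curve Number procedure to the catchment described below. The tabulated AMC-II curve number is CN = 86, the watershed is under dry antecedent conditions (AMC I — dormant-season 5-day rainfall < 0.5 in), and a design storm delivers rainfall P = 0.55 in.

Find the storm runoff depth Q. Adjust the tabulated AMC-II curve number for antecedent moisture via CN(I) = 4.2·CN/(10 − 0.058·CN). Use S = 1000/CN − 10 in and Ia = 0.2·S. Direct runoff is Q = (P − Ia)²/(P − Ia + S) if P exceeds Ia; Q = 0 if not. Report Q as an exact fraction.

Q = 0 in ≈ 0.000 in

Dry (AMC I): CN(I) = 4.2·86/(10 − 0.058·86) = (1806/5)/(1253/250) = 12900/179 ≈ 72.067
S = 1000/(12900/179) − 10 = 500/129 in ≈ 3.876 in
Ia = 0.2S: 0.2·3.876 = 0.775 in (exactly 100/129)
P = 0.550 ≤ Ia = 0.775 in: entire storm abstracted, Q = 0.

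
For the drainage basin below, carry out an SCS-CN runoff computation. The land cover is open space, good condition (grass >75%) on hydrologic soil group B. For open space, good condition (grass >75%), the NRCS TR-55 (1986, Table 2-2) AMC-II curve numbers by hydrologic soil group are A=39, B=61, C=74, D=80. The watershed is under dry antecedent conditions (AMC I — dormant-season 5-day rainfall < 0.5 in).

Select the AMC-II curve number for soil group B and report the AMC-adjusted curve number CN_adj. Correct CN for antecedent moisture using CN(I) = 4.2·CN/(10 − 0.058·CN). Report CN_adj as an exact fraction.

NRCS table: open space, good condition (grass >75%), soil group B → CN(II) = 61
Dry (AMC I): CN(I) = 4.2·61/(10 − 0.058·61) = (1281/5)/(3231/500) = 42700/1077 ≈ 39.647

CN_adj = 42700/1077 ≈ 39.647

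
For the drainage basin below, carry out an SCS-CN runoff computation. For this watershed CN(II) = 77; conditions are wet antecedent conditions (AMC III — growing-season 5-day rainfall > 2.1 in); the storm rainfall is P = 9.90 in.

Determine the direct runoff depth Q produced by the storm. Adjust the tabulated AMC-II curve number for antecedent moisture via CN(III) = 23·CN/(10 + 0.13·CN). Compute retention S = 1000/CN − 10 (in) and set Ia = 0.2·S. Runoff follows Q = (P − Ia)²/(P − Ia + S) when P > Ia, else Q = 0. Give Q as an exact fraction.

Q = 55100929/6485710 in ≈ 8.496 in

Adjust CN=77 to AMC III: 23·77/(10 + 0.13·77) → 1771 ÷ (2001/100) = 7700/87 ≈ 88.506
S = 1000/(7700/87) − 10 = 100/77 in ≈ 1.299 in
Ia = 0.2S: 0.2·1.299 = 0.260 in (exactly 20/77)
Excess rainfall: 9.900 − 0.260 = 9.640 in; P > Ia so Q > 0
Q = (7423/770)²/((7423/770) + 100/77) = (55100929/592900)/(8423/770) = 55100929/6485710 in ≈ 8.496 in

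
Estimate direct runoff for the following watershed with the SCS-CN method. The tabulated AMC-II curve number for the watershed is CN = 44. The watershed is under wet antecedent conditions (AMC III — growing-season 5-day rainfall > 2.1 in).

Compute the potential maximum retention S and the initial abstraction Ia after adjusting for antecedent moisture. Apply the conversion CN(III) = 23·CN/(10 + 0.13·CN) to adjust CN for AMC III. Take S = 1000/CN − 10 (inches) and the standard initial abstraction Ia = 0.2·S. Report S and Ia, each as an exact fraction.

S = 1400/253 in ≈ 5.534 in; Ia = 280/253 in ≈ 1.107 in

Adjust CN=44 to AMC III: 23·44/(10 + 0.13·44) → 1012 ÷ (393/25) = 25300/393 ≈ 64.377
Retention S: 1000/CN − 10 with CN=64.377 → S = 1400/253 ≈ 5.534 in
Ia = 0.2·(1400/253) = 280/253 in ≈ 1.107 in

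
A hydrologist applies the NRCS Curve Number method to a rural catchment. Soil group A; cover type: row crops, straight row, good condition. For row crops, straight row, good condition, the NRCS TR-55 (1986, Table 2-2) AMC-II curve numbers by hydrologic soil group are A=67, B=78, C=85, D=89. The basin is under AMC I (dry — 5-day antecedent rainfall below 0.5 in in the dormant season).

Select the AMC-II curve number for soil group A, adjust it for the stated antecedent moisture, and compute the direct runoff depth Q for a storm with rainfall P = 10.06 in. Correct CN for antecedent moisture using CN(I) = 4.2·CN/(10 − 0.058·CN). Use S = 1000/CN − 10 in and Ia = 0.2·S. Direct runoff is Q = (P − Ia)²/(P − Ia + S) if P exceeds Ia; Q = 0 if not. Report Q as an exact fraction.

NRCS table: row crops, straight row, good condition, soil group A → CN(II) = 67
Adjust CN=67 to AMC I: 4.2·67/(10 − 0.058·67) → (1407/5) ÷ (3057/500) = 46900/1019 ≈ 46.026
Max retention: S = 1000/(46900/1019) − 10 = 5500/469 in (≈ 11.727 in)
Ia = 0.2·(5500/469) = 1100/469 in ≈ 2.345 in
Since P=10.060 > Ia=2.345: effective rainfall P−Ia = 180907/23450 in
Q: (180907/23450)² ÷ (455907/23450) = 32727342649/10691019150 in (≈ 3.061 in)

Q = 32727342649/10691019150 in ≈ 3.061 in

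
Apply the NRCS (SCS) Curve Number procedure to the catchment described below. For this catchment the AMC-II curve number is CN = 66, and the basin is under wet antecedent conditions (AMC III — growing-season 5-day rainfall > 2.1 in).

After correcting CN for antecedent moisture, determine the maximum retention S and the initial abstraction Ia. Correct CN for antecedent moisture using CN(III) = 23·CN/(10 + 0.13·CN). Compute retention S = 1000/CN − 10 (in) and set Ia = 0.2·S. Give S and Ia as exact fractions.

CN(III) from CN(II)=66: (23·66)/(10 + 0.13·66) = 75900/929 ≈ 81.701
S = 1000/(75900/929) − 10 = 1700/759 in ≈ 2.240 in
Ia = 0.2S: 0.2·2.240 = 0.448 in (exactly 340/759)

S = 1700/759 in ≈ 2.240 in; Ia = 340/759 in ≈ 0.448 in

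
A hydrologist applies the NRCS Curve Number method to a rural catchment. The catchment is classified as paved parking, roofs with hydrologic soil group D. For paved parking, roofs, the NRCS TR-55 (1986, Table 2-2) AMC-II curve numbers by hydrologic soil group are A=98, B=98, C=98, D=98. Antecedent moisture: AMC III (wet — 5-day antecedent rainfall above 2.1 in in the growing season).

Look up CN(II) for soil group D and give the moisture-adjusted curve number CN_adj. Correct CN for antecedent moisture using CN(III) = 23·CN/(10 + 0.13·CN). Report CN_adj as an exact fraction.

NRCS table: paved parking, roofs, soil group D → CN(II) = 98
Adjust CN=98 to AMC III: 23·98/(10 + 0.13·98) → 2254 ÷ (1137/50) = 112700/1137 ≈ 99.120

CN_adj = 112700/1137 ≈ 99.120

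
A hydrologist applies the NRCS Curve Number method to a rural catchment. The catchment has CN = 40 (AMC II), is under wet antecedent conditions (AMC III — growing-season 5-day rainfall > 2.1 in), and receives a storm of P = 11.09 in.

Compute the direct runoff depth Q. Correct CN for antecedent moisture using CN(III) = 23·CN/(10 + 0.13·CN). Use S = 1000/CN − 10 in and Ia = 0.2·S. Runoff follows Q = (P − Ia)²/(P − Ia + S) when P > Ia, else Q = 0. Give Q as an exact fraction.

Q = 506565049/86266100 in ≈ 5.872 in

Wet (AMC III): CN(III) = 23·40/(10 + 0.13·40) = 920/(76/5) = 1150/19 ≈ 60.526
S = 1000/(1150/19) − 10 = 150/23 in ≈ 6.522 in
Initial abstraction Ia = S/5 = (150/23)/5 = 30/23 ≈ 1.304 in
Since P=11.090 > Ia=1.304: effective rainfall P−Ia = 22507/2300 in
Runoff Q = (P−Ia)²/(P−Ia+S) = (9.786)²/(9.786+6.522) = 506565049/86266100 ≈ 5.872 in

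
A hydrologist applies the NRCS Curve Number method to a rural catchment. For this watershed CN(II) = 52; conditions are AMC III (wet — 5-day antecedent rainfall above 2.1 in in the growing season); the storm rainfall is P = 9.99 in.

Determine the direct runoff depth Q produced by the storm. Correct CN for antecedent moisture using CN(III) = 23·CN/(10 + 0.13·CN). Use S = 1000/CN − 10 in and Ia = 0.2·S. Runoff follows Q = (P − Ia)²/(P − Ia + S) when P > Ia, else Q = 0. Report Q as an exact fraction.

CN(III) from CN(II)=52: (23·52)/(10 + 0.13·52) = 29900/419 ≈ 71.360
Retention S: 1000/CN − 10 with CN=71.360 → S = 1200/299 ≈ 4.013 in
Ia = 0.2·(1200/299) = 240/299 in ≈ 0.803 in
P − Ia = 9.990 − 0.803 = 274701/29900 ≈ 9.187 in (> 0, runoff occurs)
Q: (274701/29900)² ÷ (394701/29900) = 25153546467/3933853300 in (≈ 6.394 in)

Q = 25153546467/3933853300 in ≈ 6.394 in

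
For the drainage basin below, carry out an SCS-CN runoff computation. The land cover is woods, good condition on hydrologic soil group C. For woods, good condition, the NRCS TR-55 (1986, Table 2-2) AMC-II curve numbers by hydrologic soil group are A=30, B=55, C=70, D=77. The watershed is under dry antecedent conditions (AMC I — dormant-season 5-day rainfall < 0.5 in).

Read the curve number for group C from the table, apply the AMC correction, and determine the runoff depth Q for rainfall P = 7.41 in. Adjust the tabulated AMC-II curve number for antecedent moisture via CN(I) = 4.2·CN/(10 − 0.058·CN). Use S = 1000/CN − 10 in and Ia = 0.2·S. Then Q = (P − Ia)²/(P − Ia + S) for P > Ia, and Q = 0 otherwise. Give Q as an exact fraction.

Q = 692163481/373914100 in ≈ 1.851 in

NRCS table: woods, good condition, soil group C → CN(II) = 70
CN(I) from CN(II)=70: (4.2·70)/(10 − 0.058·70) = 4900/99 ≈ 49.495
Retention S: 1000/CN − 10 with CN=49.495 → S = 500/49 ≈ 10.204 in
Initial abstraction Ia = S/5 = (500/49)/5 = 100/49 ≈ 2.041 in
Since P=7.410 > Ia=2.041: effective rainfall P−Ia = 26309/4900 in
Runoff Q = (P−Ia)²/(P−Ia+S) = (5.369)²/(5.369+10.204) = 692163481/373914100 ≈ 1.851 in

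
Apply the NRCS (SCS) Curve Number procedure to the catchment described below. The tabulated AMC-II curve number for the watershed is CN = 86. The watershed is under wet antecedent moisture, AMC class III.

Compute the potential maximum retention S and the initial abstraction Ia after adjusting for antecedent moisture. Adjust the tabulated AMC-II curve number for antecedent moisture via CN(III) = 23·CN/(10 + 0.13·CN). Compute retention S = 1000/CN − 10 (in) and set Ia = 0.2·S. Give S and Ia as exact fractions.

CN(III) from CN(II)=86: (23·86)/(10 + 0.13·86) = 98900/1059 ≈ 93.390
Max retention: S = 1000/(98900/1059) − 10 = 700/989 in (≈ 0.708 in)
Initial abstraction Ia = S/5 = (700/989)/5 = 140/989 ≈ 0.142 in

S = 700/989 in ≈ 0.708 in; Ia = 140/989 in ≈ 0.142 in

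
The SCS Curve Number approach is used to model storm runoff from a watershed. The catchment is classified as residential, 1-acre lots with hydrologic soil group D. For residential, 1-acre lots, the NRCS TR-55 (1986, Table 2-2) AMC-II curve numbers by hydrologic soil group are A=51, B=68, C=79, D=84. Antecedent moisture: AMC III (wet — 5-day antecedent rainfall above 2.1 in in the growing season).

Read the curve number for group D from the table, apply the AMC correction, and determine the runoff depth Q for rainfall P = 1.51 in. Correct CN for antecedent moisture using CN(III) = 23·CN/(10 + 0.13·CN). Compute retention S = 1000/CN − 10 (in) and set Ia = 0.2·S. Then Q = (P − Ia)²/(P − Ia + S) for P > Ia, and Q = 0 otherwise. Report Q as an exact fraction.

Q = 4216294489/5068263900 in ≈ 0.832 in

NRCS table: residential, 1-acre lots, soil group D → CN(II) = 84
CN(III) from CN(II)=84: (23·84)/(10 + 0.13·84) = 48300/523 ≈ 92.352
Max retention: S = 1000/(48300/523) − 10 = 400/483 in (≈ 0.828 in)
Ia = 0.2·(400/483) = 80/483 in ≈ 0.166 in
Excess rainfall: 1.510 − 0.166 = 1.344 in; P > Ia so Q > 0
Q = (64933/48300)²/((64933/48300) + 400/483) = (4216294489/2332890000)/(104933/48300) = 4216294489/5068263900 in ≈ 0.832 in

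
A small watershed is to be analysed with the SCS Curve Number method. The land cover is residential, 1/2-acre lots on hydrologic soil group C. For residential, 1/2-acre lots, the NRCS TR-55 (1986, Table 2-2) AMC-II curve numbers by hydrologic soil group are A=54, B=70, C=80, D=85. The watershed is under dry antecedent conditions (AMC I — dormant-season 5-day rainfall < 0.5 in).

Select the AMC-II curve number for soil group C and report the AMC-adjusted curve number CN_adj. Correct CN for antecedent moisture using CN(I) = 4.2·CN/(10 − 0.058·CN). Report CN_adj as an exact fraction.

CN_adj = 4200/67 ≈ 62.687

NRCS table: residential, 1/2-acre lots, soil group C → CN(II) = 80
Adjust CN=80 to AMC I: 4.2·80/(10 − 0.058·80) → 336 ÷ (134/25) = 4200/67 ≈ 62.687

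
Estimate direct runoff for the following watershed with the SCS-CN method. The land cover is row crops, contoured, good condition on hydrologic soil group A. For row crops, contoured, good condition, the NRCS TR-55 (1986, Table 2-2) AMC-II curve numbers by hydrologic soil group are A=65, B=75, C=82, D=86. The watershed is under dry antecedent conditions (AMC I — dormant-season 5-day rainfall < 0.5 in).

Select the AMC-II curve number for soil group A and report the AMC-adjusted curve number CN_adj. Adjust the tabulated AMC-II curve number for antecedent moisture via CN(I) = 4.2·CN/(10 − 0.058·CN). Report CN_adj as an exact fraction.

CN_adj = 3900/89 ≈ 43.820

NRCS table: row crops, contoured, good condition, soil group A → CN(II) = 65
Adjust CN=65 to AMC I: 4.2·65/(10 − 0.058·65) → 273 ÷ (623/100) = 3900/89 ≈ 43.820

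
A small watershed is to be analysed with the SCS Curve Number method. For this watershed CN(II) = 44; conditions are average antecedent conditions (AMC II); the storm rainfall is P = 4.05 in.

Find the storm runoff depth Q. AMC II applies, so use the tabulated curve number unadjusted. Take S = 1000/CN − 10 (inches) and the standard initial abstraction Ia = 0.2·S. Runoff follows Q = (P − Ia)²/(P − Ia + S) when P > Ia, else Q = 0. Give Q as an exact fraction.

AMC II — tabulated CN = 44 applies directly.
Retention S: 1000/CN − 10 with CN=44.000 → S = 140/11 ≈ 12.727 in
Ia = 0.2S: 0.2·12.727 = 2.545 in (exactly 28/11)
P − Ia = 4.050 − 2.545 = 331/220 ≈ 1.505 in (> 0, runoff occurs)
Q = (331/220)²/((331/220) + 140/11) = (109561/48400)/(3131/220) = 109561/688820 in ≈ 0.159 in

Q = 109561/688820 in ≈ 0.159 in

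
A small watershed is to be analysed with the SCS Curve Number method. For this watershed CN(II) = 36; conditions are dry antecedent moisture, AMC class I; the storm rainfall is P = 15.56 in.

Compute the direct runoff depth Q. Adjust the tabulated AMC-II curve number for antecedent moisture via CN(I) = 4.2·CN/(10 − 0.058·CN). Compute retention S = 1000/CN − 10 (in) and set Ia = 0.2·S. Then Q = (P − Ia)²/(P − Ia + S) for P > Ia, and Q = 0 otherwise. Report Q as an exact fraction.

Q = 1123657441/1103386725 in ≈ 1.018 in

CN(I) from CN(II)=36: (4.2·36)/(10 − 0.058·36) = 18900/989 ≈ 19.110
Retention S: 1000/CN − 10 with CN=19.110 → S = 8000/189 ≈ 42.328 in
Ia = 0.2S: 0.2·42.328 = 8.466 in (exactly 1600/189)
Since P=15.560 > Ia=8.466: effective rainfall P−Ia = 33521/4725 in
Runoff Q = (P−Ia)²/(P−Ia+S) = (7.094)²/(7.094+42.328) = 1123657441/1103386725 ≈ 1.018 in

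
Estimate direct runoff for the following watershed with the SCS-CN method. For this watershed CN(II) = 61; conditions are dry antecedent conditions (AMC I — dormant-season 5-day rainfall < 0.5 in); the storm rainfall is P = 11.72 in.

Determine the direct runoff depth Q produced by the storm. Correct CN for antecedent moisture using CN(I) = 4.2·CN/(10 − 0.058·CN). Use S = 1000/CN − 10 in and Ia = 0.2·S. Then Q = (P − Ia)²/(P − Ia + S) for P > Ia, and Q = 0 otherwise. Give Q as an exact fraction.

Q = 8576797321/2723309925 in ≈ 3.149 in

Adjust CN=61 to AMC I: 4.2·61/(10 − 0.058·61) → (1281/5) ÷ (3231/500) = 42700/1077 ≈ 39.647
S = 1000/(42700/1077) − 10 = 6500/427 in ≈ 15.222 in
Ia = 0.2S: 0.2·15.222 = 3.044 in (exactly 1300/427)
P − Ia = 11.720 − 3.044 = 92611/10675 ≈ 8.676 in (> 0, runoff occurs)
Q = (92611/10675)²/((92611/10675) + 6500/427) = (8576797321/113955625)/(255111/10675) = 8576797321/2723309925 in ≈ 3.149 in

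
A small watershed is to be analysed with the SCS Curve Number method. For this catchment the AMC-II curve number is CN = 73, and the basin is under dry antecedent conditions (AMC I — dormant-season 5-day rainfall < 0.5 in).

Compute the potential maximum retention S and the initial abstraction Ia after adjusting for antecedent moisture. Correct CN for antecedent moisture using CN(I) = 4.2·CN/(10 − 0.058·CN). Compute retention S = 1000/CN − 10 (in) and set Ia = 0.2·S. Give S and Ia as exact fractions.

S = 4500/511 in ≈ 8.806 in; Ia = 900/511 in ≈ 1.761 in

Adjust CN=73 to AMC I: 4.2·73/(10 − 0.058·73) → (1533/5) ÷ (2883/500) = 51100/961 ≈ 53.174
Max retention: S = 1000/(51100/961) − 10 = 4500/511 in (≈ 8.806 in)
Ia = 0.2·(4500/511) = 900/511 in ≈ 1.761 in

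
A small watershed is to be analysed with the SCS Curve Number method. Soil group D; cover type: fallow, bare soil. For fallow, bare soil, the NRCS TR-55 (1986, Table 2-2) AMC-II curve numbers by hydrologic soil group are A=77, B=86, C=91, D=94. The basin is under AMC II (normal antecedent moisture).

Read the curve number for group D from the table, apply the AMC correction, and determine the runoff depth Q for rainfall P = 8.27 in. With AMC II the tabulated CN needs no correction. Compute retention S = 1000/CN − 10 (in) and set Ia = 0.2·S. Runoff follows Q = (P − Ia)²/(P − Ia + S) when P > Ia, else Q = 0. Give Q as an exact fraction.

Q = 1464516361/193964300 in ≈ 7.550 in

NRCS table: fallow, bare soil, soil group D → CN(II) = 94
CN(II) = 94; AMC II needs no correction.
Retention S: 1000/CN − 10 with CN=94.000 → S = 30/47 ≈ 0.638 in
Initial abstraction Ia = S/5 = (30/47)/5 = 6/47 ≈ 0.128 in
Since P=8.270 > Ia=0.128: effective rainfall P−Ia = 38269/4700 in
Runoff Q = (P−Ia)²/(P−Ia+S) = (8.142)²/(8.142+0.638) = 1464516361/193964300 ≈ 7.550 in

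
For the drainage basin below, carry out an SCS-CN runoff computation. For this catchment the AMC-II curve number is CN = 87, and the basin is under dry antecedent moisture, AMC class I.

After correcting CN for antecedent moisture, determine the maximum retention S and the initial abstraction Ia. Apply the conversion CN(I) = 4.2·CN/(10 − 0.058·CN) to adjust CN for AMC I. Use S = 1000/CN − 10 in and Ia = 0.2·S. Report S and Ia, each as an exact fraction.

S = 6500/1827 in ≈ 3.558 in; Ia = 1300/1827 in ≈ 0.712 in

Adjust CN=87 to AMC I: 4.2·87/(10 − 0.058·87) → (1827/5) ÷ (2477/500) = 182700/2477 ≈ 73.759
Retention S: 1000/CN − 10 with CN=73.759 → S = 6500/1827 ≈ 3.558 in
Ia = 0.2S: 0.2·3.558 = 0.712 in (exactly 1300/1827)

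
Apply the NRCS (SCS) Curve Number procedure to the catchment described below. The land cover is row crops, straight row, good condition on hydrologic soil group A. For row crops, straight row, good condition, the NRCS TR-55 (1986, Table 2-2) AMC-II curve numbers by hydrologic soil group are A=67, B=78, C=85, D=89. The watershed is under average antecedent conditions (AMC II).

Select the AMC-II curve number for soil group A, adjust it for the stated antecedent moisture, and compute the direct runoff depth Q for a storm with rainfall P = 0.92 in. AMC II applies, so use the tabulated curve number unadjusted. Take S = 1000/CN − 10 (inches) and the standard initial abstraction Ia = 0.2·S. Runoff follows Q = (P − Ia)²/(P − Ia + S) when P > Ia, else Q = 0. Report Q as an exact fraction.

NRCS table: row crops, straight row, good condition, soil group A → CN(II) = 67
Average conditions: CN = 67 (no AMC adjustment).
Retention S: 1000/CN − 10 with CN=67.000 → S = 330/67 ≈ 4.925 in
Initial abstraction Ia = S/5 = (330/67)/5 = 66/67 ≈ 0.985 in
P = 0.920 ≤ Ia = 0.985 in: entire storm abstracted, Q = 0.

Q = 0 in ≈ 0.000 in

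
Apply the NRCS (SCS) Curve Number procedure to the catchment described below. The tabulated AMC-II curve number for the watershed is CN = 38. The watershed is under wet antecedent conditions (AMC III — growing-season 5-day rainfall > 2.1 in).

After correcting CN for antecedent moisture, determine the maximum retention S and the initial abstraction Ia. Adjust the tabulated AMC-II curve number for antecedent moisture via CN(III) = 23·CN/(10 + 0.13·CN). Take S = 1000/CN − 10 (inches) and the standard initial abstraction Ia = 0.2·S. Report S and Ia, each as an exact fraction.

S = 3100/437 in ≈ 7.094 in; Ia = 620/437 in ≈ 1.419 in

Adjust CN=38 to AMC III: 23·38/(10 + 0.13·38) → 874 ÷ (747/50) = 43700/747 ≈ 58.501
S = 1000/(43700/747) − 10 = 3100/437 in ≈ 7.094 in
Initial abstraction Ia = S/5 = (3100/437)/5 = 620/437 ≈ 1.419 in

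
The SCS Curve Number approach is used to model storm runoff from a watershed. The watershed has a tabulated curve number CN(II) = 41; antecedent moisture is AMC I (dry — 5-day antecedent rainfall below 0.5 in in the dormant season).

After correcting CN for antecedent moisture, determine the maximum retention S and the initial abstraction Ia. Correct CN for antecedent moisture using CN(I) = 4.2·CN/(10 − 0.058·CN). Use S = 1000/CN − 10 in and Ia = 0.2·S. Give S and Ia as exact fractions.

Dry (AMC I): CN(I) = 4.2·41/(10 − 0.058·41) = (861/5)/(3811/500) = 86100/3811 ≈ 22.592
Max retention: S = 1000/(86100/3811) − 10 = 29500/861 in (≈ 34.262 in)
Initial abstraction Ia = S/5 = (29500/861)/5 = 5900/861 ≈ 6.852 in

S = 29500/861 in ≈ 34.262 in; Ia = 5900/861 in ≈ 6.852 in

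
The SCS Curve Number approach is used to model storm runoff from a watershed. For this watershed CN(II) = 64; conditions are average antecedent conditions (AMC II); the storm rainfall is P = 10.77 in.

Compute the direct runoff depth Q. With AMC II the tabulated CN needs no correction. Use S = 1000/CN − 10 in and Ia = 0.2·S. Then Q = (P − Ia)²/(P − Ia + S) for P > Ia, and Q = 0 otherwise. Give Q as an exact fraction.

CN(II) = 64; AMC II needs no correction.
S = 1000/64 − 10 = 45/8 in ≈ 5.625 in
Initial abstraction Ia = S/5 = (45/8)/5 = 9/8 ≈ 1.125 in
P − Ia = 10.770 − 1.125 = 1929/200 ≈ 9.645 in (> 0, runoff occurs)
Q: (1929/200)² ÷ (1527/100) = 1240347/203600 in (≈ 6.092 in)

Q = 1240347/203600 in ≈ 6.092 in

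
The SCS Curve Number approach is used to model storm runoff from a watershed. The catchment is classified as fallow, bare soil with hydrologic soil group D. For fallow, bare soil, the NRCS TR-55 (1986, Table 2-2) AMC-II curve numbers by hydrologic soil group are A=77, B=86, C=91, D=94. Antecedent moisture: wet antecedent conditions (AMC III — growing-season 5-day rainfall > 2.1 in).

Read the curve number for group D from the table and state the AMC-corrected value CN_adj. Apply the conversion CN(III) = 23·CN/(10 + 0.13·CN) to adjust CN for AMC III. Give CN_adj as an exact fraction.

NRCS table: fallow, bare soil, soil group D → CN(II) = 94
CN(III) from CN(II)=94: (23·94)/(10 + 0.13·94) = 108100/1111 ≈ 97.300

CN_adj = 108100/1111 ≈ 97.300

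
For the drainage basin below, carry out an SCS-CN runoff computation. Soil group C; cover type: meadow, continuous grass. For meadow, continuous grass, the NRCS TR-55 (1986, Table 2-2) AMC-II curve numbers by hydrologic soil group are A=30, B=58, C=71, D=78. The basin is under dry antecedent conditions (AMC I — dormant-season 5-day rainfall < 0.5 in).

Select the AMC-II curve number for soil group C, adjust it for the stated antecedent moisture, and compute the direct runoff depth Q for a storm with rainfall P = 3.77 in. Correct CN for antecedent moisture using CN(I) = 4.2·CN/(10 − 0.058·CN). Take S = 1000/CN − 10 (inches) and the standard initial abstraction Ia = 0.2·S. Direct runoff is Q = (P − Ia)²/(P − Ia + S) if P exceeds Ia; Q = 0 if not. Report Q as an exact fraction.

Q = 2553179981/8854005300 in ≈ 0.288 in

NRCS table: meadow, continuous grass, soil group C → CN(II) = 71
Dry (AMC I): CN(I) = 4.2·71/(10 − 0.058·71) = (1491/5)/(2941/500) = 149100/2941 ≈ 50.697
S = 1000/(149100/2941) − 10 = 14500/1491 in ≈ 9.725 in
Ia = 0.2S: 0.2·9.725 = 1.945 in (exactly 2900/1491)
P − Ia = 3.770 − 1.945 = 272107/149100 ≈ 1.825 in (> 0, runoff occurs)
Q: (272107/149100)² ÷ (1722107/149100) = 2553179981/8854005300 in (≈ 0.288 in)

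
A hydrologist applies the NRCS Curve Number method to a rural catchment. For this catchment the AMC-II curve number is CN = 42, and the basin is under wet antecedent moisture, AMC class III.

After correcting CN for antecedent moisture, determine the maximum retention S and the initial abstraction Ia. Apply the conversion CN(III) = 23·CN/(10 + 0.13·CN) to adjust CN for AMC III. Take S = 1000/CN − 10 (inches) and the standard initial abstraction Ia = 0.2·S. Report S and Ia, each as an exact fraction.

S = 2900/483 in ≈ 6.004 in; Ia = 580/483 in ≈ 1.201 in

Wet (AMC III): CN(III) = 23·42/(10 + 0.13·42) = 966/(773/50) = 48300/773 ≈ 62.484
S = 1000/(48300/773) − 10 = 2900/483 in ≈ 6.004 in
Ia = 0.2S: 0.2·6.004 = 1.201 in (exactly 580/483)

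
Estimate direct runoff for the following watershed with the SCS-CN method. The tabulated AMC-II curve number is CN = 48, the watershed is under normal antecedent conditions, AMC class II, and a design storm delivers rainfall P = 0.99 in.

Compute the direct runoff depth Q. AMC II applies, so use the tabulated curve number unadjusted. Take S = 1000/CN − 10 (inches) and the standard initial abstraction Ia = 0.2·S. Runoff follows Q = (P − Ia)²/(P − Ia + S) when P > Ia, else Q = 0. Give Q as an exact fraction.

Q = 0 in ≈ 0.000 in

Average conditions: CN = 48 (no AMC adjustment).
Retention S: 1000/CN − 10 with CN=48.000 → S = 65/6 ≈ 10.833 in
Initial abstraction Ia = S/5 = (65/6)/5 = 13/6 ≈ 2.167 in
P = 0.990 ≤ Ia = 2.167 in: entire storm abstracted, Q = 0.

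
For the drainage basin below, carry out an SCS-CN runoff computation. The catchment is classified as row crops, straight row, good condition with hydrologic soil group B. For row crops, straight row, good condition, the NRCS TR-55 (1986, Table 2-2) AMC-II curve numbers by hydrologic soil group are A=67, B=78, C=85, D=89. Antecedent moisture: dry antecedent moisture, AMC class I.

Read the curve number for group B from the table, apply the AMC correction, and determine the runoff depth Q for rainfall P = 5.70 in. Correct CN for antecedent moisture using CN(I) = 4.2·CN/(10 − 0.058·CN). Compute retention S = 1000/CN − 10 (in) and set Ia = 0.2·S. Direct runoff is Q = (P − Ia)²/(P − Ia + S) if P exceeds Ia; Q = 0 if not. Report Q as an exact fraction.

NRCS table: row crops, straight row, good condition, soil group B → CN(II) = 78
Dry (AMC I): CN(I) = 4.2·78/(10 − 0.058·78) = (1638/5)/(1369/250) = 81900/1369 ≈ 59.825
Max retention: S = 1000/(81900/1369) − 10 = 5500/819 in (≈ 6.716 in)
Initial abstraction Ia = S/5 = (5500/819)/5 = 1100/819 ≈ 1.343 in
Since P=5.700 > Ia=1.343: effective rainfall P−Ia = 35683/8190 in
Runoff Q = (P−Ia)²/(P−Ia+S) = (4.357)²/(4.357+6.716) = 1273276489/742693770 ≈ 1.714 in

Q = 1273276489/742693770 in ≈ 1.714 in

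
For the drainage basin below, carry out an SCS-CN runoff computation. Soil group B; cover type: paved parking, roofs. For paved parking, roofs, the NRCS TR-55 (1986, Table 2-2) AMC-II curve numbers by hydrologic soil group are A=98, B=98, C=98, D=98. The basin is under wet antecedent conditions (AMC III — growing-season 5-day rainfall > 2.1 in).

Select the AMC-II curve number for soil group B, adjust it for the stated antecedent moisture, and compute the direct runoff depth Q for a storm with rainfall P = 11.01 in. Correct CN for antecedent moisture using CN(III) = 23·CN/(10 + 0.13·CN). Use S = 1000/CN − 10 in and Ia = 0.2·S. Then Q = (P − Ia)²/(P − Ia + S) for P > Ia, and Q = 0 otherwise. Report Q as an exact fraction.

Q = 1534692335929/140742802900 in ≈ 10.904 in

NRCS table: paved parking, roofs, soil group B → CN(II) = 98
Adjust CN=98 to AMC III: 23·98/(10 + 0.13·98) → 2254 ÷ (1137/50) = 112700/1137 ≈ 99.120
S = 1000/(112700/1137) − 10 = 100/1127 in ≈ 0.089 in
Ia = 0.2·(100/1127) = 20/1127 in ≈ 0.018 in
Excess rainfall: 11.010 − 0.018 = 10.992 in; P > Ia so Q > 0
Runoff Q = (P−Ia)²/(P−Ia+S) = (10.992)²/(10.992+0.089) = 1534692335929/140742802900 ≈ 10.904 in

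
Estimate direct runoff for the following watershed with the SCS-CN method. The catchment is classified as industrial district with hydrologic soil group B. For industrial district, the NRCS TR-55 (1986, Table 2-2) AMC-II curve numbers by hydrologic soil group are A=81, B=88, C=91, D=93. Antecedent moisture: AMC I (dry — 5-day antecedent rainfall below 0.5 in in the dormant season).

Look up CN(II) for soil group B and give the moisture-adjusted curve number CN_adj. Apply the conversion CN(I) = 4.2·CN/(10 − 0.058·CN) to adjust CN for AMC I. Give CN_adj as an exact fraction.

NRCS table: industrial district, soil group B → CN(II) = 88
CN(I) from CN(II)=88: (4.2·88)/(10 − 0.058·88) = 3850/51 ≈ 75.490

CN_adj = 3850/51 ≈ 75.490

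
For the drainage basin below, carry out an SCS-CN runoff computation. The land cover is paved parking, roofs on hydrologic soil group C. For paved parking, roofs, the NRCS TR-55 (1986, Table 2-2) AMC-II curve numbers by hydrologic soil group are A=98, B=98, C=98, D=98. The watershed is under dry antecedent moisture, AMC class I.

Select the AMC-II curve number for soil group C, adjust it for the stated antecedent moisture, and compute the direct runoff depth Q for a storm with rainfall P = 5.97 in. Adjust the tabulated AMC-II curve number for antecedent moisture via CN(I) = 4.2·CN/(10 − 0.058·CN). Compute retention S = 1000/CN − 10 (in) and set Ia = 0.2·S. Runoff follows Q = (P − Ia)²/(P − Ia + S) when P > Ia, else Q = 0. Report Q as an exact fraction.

NRCS table: paved parking, roofs, soil group C → CN(II) = 98
Adjust CN=98 to AMC I: 4.2·98/(10 − 0.058·98) → (2058/5) ÷ (1079/250) = 102900/1079 ≈ 95.366
S = 1000/(102900/1079) − 10 = 500/1029 in ≈ 0.486 in
Initial abstraction Ia = S/5 = (500/1029)/5 = 100/1029 ≈ 0.097 in
Since P=5.970 > Ia=0.097: effective rainfall P−Ia = 604313/102900 in
Q: (604313/102900)² ÷ (654313/102900) = 365194201969/67328807700 in (≈ 5.424 in)

Q = 365194201969/67328807700 in ≈ 5.424 in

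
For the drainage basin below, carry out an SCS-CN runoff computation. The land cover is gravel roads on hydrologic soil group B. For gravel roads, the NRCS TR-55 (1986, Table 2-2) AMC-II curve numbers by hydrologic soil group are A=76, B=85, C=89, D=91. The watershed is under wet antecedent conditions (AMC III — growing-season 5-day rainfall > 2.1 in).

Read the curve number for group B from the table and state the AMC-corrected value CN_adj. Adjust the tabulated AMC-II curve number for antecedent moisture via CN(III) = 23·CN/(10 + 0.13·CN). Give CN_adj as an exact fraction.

CN_adj = 39100/421 ≈ 92.874

NRCS table: gravel roads, soil group B → CN(II) = 85
Adjust CN=85 to AMC III: 23·85/(10 + 0.13·85) → 1955 ÷ (421/20) = 39100/421 ≈ 92.874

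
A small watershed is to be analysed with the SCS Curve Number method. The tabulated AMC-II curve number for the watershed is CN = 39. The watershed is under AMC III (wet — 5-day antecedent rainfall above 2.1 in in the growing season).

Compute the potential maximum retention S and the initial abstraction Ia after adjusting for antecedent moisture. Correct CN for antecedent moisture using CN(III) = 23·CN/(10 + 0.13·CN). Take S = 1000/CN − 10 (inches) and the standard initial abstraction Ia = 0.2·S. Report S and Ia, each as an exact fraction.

S = 6100/897 in ≈ 6.800 in; Ia = 1220/897 in ≈ 1.360 in

Wet (AMC III): CN(III) = 23·39/(10 + 0.13·39) = 897/(1507/100) = 89700/1507 ≈ 59.522
S = 1000/(89700/1507) − 10 = 6100/897 in ≈ 6.800 in
Ia = 0.2·(6100/897) = 1220/897 in ≈ 1.360 in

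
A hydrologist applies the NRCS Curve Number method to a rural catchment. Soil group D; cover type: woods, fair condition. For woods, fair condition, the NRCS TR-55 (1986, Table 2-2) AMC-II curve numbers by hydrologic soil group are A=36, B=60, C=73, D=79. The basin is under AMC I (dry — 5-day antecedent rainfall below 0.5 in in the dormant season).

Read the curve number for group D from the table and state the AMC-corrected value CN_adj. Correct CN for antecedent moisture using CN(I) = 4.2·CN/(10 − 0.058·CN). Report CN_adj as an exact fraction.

NRCS table: woods, fair condition, soil group D → CN(II) = 79
Adjust CN=79 to AMC I: 4.2·79/(10 − 0.058·79) → (1659/5) ÷ (2709/500) = 7900/129 ≈ 61.240

CN_adj = 7900/129 ≈ 61.240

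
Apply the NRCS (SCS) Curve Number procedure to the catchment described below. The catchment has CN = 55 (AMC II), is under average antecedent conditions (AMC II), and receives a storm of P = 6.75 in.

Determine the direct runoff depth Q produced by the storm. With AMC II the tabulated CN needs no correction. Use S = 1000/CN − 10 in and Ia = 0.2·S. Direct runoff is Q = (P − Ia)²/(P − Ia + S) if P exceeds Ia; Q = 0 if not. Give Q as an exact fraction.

CN(II) = 55; AMC II needs no correction.
S = 1000/55 − 10 = 90/11 in ≈ 8.182 in
Ia = 0.2·(90/11) = 18/11 in ≈ 1.636 in
Excess rainfall: 6.750 − 1.636 = 5.114 in; P > Ia so Q > 0
Runoff Q = (P−Ia)²/(P−Ia+S) = (5.114)²/(5.114+8.182) = 1125/572 ≈ 1.967 in

Q = 1125/572 in ≈ 1.967 in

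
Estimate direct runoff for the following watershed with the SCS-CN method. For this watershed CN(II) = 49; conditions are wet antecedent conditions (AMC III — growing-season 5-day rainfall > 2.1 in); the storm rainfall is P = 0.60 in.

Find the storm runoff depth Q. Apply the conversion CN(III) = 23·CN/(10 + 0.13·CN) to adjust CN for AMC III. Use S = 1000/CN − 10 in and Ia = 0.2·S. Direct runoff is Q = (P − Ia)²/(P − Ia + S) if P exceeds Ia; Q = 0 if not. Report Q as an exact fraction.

CN(III) from CN(II)=49: (23·49)/(10 + 0.13·49) = 112700/1637 ≈ 68.845
Retention S: 1000/CN − 10 with CN=68.845 → S = 5100/1127 ≈ 4.525 in
Ia = 0.2S: 0.2·4.525 = 0.905 in (exactly 1020/1127)
P = 0.600 ≤ Ia = 0.905 in: entire storm abstracted, Q = 0.

Q = 0 in ≈ 0.000 in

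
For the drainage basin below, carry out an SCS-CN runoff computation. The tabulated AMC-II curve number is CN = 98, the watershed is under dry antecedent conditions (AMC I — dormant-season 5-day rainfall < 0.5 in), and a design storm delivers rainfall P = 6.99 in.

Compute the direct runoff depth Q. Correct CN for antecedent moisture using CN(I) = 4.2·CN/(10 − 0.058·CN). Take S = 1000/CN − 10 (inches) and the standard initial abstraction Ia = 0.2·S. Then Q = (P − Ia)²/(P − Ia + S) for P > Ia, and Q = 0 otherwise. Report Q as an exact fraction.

Adjust CN=98 to AMC I: 4.2·98/(10 − 0.058·98) → (2058/5) ÷ (1079/250) = 102900/1079 ≈ 95.366
Retention S: 1000/CN − 10 with CN=95.366 → S = 500/1029 ≈ 0.486 in
Ia = 0.2S: 0.2·0.486 = 0.097 in (exactly 100/1029)
Excess rainfall: 6.990 − 0.097 = 6.893 in; P > Ia so Q > 0
Q: (709271/102900)² ÷ (759271/102900) = 503065351441/78128985900 in (≈ 6.439 in)

Q = 503065351441/78128985900 in ≈ 6.439 in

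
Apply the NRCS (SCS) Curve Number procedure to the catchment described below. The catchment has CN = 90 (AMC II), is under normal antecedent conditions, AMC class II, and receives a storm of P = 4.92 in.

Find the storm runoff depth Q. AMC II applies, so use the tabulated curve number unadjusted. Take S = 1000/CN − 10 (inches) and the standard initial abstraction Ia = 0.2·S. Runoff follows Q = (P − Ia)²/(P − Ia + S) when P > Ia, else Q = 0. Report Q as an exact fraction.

Q = 1117249/294075 in ≈ 3.799 in

CN(II) = 90; AMC II needs no correction.
Retention S: 1000/CN − 10 with CN=90.000 → S = 10/9 ≈ 1.111 in
Ia = 0.2S: 0.2·1.111 = 0.222 in (exactly 2/9)
Excess rainfall: 4.920 − 0.222 = 4.698 in; P > Ia so Q > 0
Q = (1057/225)²/((1057/225) + 10/9) = (1117249/50625)/(1307/225) = 1117249/294075 in ≈ 3.799 in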